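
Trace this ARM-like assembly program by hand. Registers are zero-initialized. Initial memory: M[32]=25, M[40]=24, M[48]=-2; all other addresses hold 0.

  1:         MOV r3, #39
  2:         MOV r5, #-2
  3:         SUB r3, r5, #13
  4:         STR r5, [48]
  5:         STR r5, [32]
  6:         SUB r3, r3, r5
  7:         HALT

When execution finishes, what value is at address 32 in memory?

r3=39
r5=-2
r3=(-2)-13=-15
STR r5, [48] → M[48]=-2
STR r5, [32] → M[32]=-2
r3=(-15)-(-2)=-13
halt.

-2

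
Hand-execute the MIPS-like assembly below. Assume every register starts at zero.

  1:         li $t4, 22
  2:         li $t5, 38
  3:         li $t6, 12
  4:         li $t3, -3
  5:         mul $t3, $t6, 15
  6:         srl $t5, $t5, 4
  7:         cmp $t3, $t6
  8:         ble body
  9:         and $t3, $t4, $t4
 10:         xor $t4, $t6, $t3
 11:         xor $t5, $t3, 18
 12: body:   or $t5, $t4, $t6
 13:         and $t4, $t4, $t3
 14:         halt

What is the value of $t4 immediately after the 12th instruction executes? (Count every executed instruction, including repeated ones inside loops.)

li $t4, 22 → $t4=22
li $t5, 38 → $t5=38
li $t6, 12 → $t6=12
li $t3, -3 → $t3=-3
mul $t3, $t6, 15 → $t3=12*15=180
srl $t5, $t5, 4 → $t5=38>>4=2
cmp $t3, $t6  (cmp 180,12)
ble body: not taken
and $t3, $t4, $t4 → $t3=22&22=22
xor $t4, $t6, $t3 → $t4=12^22=26
xor $t5, $t3, 18 → $t5=22^18=4
or $t5, $t4, $t6 → $t5=26|12=30
After step 12: $t4 = 26.

26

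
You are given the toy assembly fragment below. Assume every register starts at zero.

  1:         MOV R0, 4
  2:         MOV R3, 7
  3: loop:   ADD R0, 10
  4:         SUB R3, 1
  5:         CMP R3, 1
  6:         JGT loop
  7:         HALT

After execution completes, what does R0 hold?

R0=4
R3=7
R0=4+10=14
R3=7-1=6
CMP R3, 1  (cmp 6,1)
JGT loop: taken
R0=14+10=24
R3=6-1=5
CMP R3, 1  (cmp 5,1)
JGT loop: taken
R0=24+10=34
R3=5-1=4
CMP R3, 1  (cmp 4,1)
JGT loop: taken
R0=34+10=44
R3=4-1=3
CMP R3, 1  (cmp 3,1)
JGT loop: taken
R0=44+10=54
R3=3-1=2
CMP R3, 1  (cmp 2,1)
JGT loop: taken
R0=54+10=64
R3=2-1=1
CMP R3, 1  (cmp 1,1)
JGT loop: not taken
halt.

64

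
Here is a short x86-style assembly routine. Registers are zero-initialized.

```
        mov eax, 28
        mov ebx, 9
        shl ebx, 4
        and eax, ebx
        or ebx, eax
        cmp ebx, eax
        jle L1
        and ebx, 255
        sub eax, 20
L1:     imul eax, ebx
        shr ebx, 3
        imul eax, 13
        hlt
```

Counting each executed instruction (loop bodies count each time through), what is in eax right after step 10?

eax=28
ebx=9
ebx=9<<4=144
eax=28&144=16
ebx=144|16=144
cmp ebx, eax  (cmp 144,16)
jle L1: not taken
ebx=144&255=144
eax=16-20=-4
eax=(-4)*144=-576
After step 10: eax = -576.

-576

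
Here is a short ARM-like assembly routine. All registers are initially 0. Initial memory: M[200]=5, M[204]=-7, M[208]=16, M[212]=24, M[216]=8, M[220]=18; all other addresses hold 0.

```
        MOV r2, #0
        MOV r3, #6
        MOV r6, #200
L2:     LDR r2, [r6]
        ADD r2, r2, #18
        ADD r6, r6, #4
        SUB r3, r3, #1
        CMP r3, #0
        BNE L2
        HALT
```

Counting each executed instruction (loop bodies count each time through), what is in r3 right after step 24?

after MOV r2, #0: r2=0
after MOV r3, #6: r3=6
after MOV r6, #200: r6=200
after LDR r2, [r6]: r2=M[200]=5
after ADD r2, r2, #18: r2=5+18=23
after ADD r6, r6, #4: r6=200+4=204
after SUB r3, r3, #1: r3=6-1=5
CMP r3, #0  (cmp 5,0)
BNE L2: taken
after LDR r2, [r6]: r2=M[204]=-7
after ADD r2, r2, #18: r2=(-7)+18=11
after ADD r6, r6, #4: r6=204+4=208
after SUB r3, r3, #1: r3=5-1=4
CMP r3, #0  (cmp 4,0)
BNE L2: taken
after LDR r2, [r6]: r2=M[208]=16
after ADD r2, r2, #18: r2=16+18=34
after ADD r6, r6, #4: r6=208+4=212
after SUB r3, r3, #1: r3=4-1=3
CMP r3, #0  (cmp 3,0)
BNE L2: taken
after LDR r2, [r6]: r2=M[212]=24
after ADD r2, r2, #18: r2=24+18=42
after ADD r6, r6, #4: r6=212+4=216
After step 24: r3 = 3.

3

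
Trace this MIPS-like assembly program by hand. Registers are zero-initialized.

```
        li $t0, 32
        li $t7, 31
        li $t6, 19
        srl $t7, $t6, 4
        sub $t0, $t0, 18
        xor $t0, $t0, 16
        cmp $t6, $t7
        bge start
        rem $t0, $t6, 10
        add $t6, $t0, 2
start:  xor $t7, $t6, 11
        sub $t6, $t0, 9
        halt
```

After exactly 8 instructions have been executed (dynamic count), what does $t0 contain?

after li $t0, 32: $t0=32
after li $t7, 31: $t7=31
after li $t6, 19: $t6=19
after srl $t7, $t6, 4: $t7=19>>4=1
after sub $t0, $t0, 18: $t0=32-18=14
after xor $t0, $t0, 16: $t0=14^16=30
cmp $t6, $t7  (cmp 19,1)
bge start: taken
After step 8: $t0 = 30.

30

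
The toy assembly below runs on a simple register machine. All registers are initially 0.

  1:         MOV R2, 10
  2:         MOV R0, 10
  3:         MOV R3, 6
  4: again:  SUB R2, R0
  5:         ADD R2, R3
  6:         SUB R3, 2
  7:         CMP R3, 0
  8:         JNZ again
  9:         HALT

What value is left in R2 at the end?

MOV R2, 10 → R2=10
MOV R0, 10 → R0=10
MOV R3, 6 → R3=6
SUB R2, R0 → R2=10-10=0
ADD R2, R3 → R2=0+6=6
SUB R3, 2 → R3=6-2=4
CMP R3, 0  (cmp 4,0)
JNZ again: taken
SUB R2, R0 → R2=6-10=-4
ADD R2, R3 → R2=(-4)+4=0
SUB R3, 2 → R3=4-2=2
CMP R3, 0  (cmp 2,0)
JNZ again: taken
SUB R2, R0 → R2=0-10=-10
ADD R2, R3 → R2=(-10)+2=-8
SUB R3, 2 → R3=2-2=0
CMP R3, 0  (cmp 0,0)
JNZ again: not taken
halt.

-8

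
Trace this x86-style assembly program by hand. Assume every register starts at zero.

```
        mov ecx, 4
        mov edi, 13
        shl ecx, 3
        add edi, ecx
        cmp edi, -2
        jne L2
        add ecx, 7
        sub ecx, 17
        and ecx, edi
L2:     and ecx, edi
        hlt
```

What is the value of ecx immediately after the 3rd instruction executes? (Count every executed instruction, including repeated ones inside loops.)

32

ecx=4
edi=13
ecx=4<<3=32
After step 3: ecx = 32.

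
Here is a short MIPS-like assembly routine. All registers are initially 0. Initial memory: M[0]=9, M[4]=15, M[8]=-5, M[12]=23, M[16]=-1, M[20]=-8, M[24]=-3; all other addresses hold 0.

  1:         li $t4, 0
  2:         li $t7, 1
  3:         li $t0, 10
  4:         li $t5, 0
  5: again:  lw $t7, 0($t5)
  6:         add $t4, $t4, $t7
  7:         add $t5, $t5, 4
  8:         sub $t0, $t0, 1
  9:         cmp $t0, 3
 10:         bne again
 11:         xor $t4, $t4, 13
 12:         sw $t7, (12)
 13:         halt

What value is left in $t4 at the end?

19

$t4=0
$t7=1
$t0=10
$t5=0
$t7=M[0]=9
$t4=0+9=9
$t5=0+4=4
$t0=10-1=9
cmp $t0, 3  (cmp 9,3)
bne again: taken
$t7=M[4]=15
$t4=9+15=24
$t5=4+4=8
$t0=9-1=8
cmp $t0, 3  (cmp 8,3)
bne again: taken
$t7=M[8]=-5
$t4=24+(-5)=19
$t5=8+4=12
$t0=8-1=7
cmp $t0, 3  (cmp 7,3)
bne again: taken
$t7=M[12]=23
$t4=19+23=42
$t5=12+4=16
$t0=7-1=6
cmp $t0, 3  (cmp 6,3)
bne again: taken
$t7=M[16]=-1
$t4=42+(-1)=41
$t5=16+4=20
$t0=6-1=5
cmp $t0, 3  (cmp 5,3)
bne again: taken
$t7=M[20]=-8
$t4=41+(-8)=33
$t5=20+4=24
$t0=5-1=4
cmp $t0, 3  (cmp 4,3)
bne again: taken
$t7=M[24]=-3
$t4=33+(-3)=30
$t5=24+4=28
$t0=4-1=3
cmp $t0, 3  (cmp 3,3)
bne again: not taken
$t4=30^13=19
sw $t7, (12) → M[12]=-3
halt.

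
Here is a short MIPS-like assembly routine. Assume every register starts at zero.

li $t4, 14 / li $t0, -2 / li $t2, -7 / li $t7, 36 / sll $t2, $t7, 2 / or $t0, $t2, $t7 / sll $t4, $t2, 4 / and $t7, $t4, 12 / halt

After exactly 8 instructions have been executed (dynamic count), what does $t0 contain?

$t4=14
$t0=-2
$t2=-7
$t7=36
$t2=36<<2=144
$t0=144|36=180
$t4=144<<4=2304
$t7=2304&12=0
After step 8: $t0 = 180.

180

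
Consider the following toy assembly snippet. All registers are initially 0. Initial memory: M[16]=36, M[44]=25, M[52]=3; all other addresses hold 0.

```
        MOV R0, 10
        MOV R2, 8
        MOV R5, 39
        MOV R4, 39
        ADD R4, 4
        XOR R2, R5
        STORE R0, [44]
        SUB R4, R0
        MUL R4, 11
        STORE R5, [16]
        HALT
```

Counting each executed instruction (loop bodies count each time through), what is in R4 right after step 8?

33

MOV R0, 10 → R0=10
MOV R2, 8 → R2=8
MOV R5, 39 → R5=39
MOV R4, 39 → R4=39
ADD R4, 4 → R4=39+4=43
XOR R2, R5 → R2=8^39=47
STORE R0, [44] → M[44]=10
SUB R4, R0 → R4=43-10=33
After step 8: R4 = 33.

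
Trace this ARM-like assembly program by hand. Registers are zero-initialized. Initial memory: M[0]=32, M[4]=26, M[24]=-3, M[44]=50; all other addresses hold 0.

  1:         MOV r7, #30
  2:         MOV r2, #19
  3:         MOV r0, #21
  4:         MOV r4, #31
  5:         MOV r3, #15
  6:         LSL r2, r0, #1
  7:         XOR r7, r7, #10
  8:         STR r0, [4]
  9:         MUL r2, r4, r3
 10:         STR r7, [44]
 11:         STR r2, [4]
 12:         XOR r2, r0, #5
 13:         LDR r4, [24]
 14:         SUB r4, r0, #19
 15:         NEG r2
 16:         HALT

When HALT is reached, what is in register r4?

MOV r7, #30 → r7=30
MOV r2, #19 → r2=19
MOV r0, #21 → r0=21
MOV r4, #31 → r4=31
MOV r3, #15 → r3=15
LSL r2, r0, #1 → r2=21<<1=42
XOR r7, r7, #10 → r7=30^10=20
STR r0, [4] → M[4]=21
MUL r2, r4, r3 → r2=31*15=465
STR r7, [44] → M[44]=20
STR r2, [4] → M[4]=465
XOR r2, r0, #5 → r2=21^5=16
LDR r4, [24] → r4=M[24]=-3
SUB r4, r0, #19 → r4=21-19=2
NEG r2 → r2=-(16)=-16
halt.

2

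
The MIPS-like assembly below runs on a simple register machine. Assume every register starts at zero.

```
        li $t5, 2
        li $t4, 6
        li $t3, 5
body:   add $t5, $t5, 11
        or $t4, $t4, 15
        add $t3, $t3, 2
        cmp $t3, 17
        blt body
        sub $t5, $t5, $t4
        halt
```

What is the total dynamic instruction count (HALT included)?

35

li $t5, 2 → $t5=2
li $t4, 6 → $t4=6
li $t3, 5 → $t3=5
add $t5, $t5, 11 → $t5=2+11=13
or $t4, $t4, 15 → $t4=6|15=15
add $t3, $t3, 2 → $t3=5+2=7
cmp $t3, 17  (cmp 7,17)
blt body: taken
add $t5, $t5, 11 → $t5=13+11=24
or $t4, $t4, 15 → $t4=15|15=15
add $t3, $t3, 2 → $t3=7+2=9
cmp $t3, 17  (cmp 9,17)
blt body: taken
add $t5, $t5, 11 → $t5=24+11=35
or $t4, $t4, 15 → $t4=15|15=15
add $t3, $t3, 2 → $t3=9+2=11
cmp $t3, 17  (cmp 11,17)
blt body: taken
add $t5, $t5, 11 → $t5=35+11=46
or $t4, $t4, 15 → $t4=15|15=15
add $t3, $t3, 2 → $t3=11+2=13
cmp $t3, 17  (cmp 13,17)
blt body: taken
add $t5, $t5, 11 → $t5=46+11=57
or $t4, $t4, 15 → $t4=15|15=15
add $t3, $t3, 2 → $t3=13+2=15
cmp $t3, 17  (cmp 15,17)
blt body: taken
add $t5, $t5, 11 → $t5=57+11=68
or $t4, $t4, 15 → $t4=15|15=15
add $t3, $t3, 2 → $t3=15+2=17
cmp $t3, 17  (cmp 17,17)
blt body: not taken
sub $t5, $t5, $t4 → $t5=68-15=53
halt.
Total executed instructions: 35.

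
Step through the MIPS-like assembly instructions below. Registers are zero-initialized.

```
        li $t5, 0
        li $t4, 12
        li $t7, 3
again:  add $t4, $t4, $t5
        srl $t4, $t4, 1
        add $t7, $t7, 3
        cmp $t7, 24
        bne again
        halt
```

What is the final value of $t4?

$t5=0
$t4=12
$t7=3
$t4=12+0=12
$t4=12>>1=6
$t7=3+3=6
cmp $t7, 24  (cmp 6,24)
bne again: taken
$t4=6+0=6
$t4=6>>1=3
$t7=6+3=9
cmp $t7, 24  (cmp 9,24)
bne again: taken
$t4=3+0=3
$t4=3>>1=1
$t7=9+3=12
cmp $t7, 24  (cmp 12,24)
bne again: taken
$t4=1+0=1
$t4=1>>1=0
$t7=12+3=15
cmp $t7, 24  (cmp 15,24)
bne again: taken
$t4=0+0=0
$t4=0>>1=0
$t7=15+3=18
cmp $t7, 24  (cmp 18,24)
bne again: taken
$t4=0+0=0
$t4=0>>1=0
$t7=18+3=21
cmp $t7, 24  (cmp 21,24)
bne again: taken
$t4=0+0=0
$t4=0>>1=0
$t7=21+3=24
cmp $t7, 24  (cmp 24,24)
bne again: not taken
halt.

0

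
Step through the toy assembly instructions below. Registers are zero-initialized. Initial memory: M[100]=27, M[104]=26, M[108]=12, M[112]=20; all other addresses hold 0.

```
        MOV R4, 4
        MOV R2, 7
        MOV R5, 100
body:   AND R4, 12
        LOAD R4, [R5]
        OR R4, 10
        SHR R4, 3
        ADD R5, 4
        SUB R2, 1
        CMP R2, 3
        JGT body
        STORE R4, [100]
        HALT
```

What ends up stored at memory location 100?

after MOV R4, 4: R4=4
after MOV R2, 7: R2=7
after MOV R5, 100: R5=100
after AND R4, 12: R4=4&12=4
after LOAD R4, [R5]: R4=M[100]=27
after OR R4, 10: R4=27|10=27
after SHR R4, 3: R4=27>>3=3
after ADD R5, 4: R5=100+4=104
after SUB R2, 1: R2=7-1=6
CMP R2, 3  (cmp 6,3)
JGT body: taken
after AND R4, 12: R4=3&12=0
after LOAD R4, [R5]: R4=M[104]=26
after OR R4, 10: R4=26|10=26
after SHR R4, 3: R4=26>>3=3
after ADD R5, 4: R5=104+4=108
after SUB R2, 1: R2=6-1=5
CMP R2, 3  (cmp 5,3)
JGT body: taken
after AND R4, 12: R4=3&12=0
after LOAD R4, [R5]: R4=M[108]=12
after OR R4, 10: R4=12|10=14
after SHR R4, 3: R4=14>>3=1
after ADD R5, 4: R5=108+4=112
after SUB R2, 1: R2=5-1=4
CMP R2, 3  (cmp 4,3)
JGT body: taken
after AND R4, 12: R4=1&12=0
after LOAD R4, [R5]: R4=M[112]=20
after OR R4, 10: R4=20|10=30
after SHR R4, 3: R4=30>>3=3
after ADD R5, 4: R5=112+4=116
after SUB R2, 1: R2=4-1=3
CMP R2, 3  (cmp 3,3)
JGT body: not taken
STORE R4, [100] → M[100]=3
halt.

3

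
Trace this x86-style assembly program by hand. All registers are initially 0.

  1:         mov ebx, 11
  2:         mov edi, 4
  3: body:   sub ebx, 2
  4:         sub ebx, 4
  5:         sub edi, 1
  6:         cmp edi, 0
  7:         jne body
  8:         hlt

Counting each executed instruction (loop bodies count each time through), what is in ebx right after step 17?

after mov ebx, 11: ebx=11
after mov edi, 4: edi=4
after sub ebx, 2: ebx=11-2=9
after sub ebx, 4: ebx=9-4=5
after sub edi, 1: edi=4-1=3
cmp edi, 0  (cmp 3,0)
jne body: taken
after sub ebx, 2: ebx=5-2=3
after sub ebx, 4: ebx=3-4=-1
after sub edi, 1: edi=3-1=2
cmp edi, 0  (cmp 2,0)
jne body: taken
after sub ebx, 2: ebx=(-1)-2=-3
after sub ebx, 4: ebx=(-3)-4=-7
after sub edi, 1: edi=2-1=1
cmp edi, 0  (cmp 1,0)
jne body: taken
After step 17: ebx = -7.

-7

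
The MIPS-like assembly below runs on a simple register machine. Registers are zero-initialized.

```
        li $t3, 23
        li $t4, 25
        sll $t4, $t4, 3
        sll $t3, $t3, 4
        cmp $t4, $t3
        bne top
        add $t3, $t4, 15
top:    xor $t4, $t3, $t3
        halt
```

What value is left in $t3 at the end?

368

$t3=23
$t4=25
$t4=25<<3=200
$t3=23<<4=368
cmp $t4, $t3  (cmp 200,368)
bne top: taken
$t4=368^368=0
halt.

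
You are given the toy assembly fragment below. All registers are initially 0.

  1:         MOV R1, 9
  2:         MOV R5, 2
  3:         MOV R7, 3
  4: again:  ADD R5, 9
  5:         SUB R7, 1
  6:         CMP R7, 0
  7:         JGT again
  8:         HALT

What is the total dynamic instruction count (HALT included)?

16

after MOV R1, 9: R1=9
after MOV R5, 2: R5=2
after MOV R7, 3: R7=3
after ADD R5, 9: R5=2+9=11
after SUB R7, 1: R7=3-1=2
CMP R7, 0  (cmp 2,0)
JGT again: taken
after ADD R5, 9: R5=11+9=20
after SUB R7, 1: R7=2-1=1
CMP R7, 0  (cmp 1,0)
JGT again: taken
after ADD R5, 9: R5=20+9=29
after SUB R7, 1: R7=1-1=0
CMP R7, 0  (cmp 0,0)
JGT again: not taken
halt.
Total executed instructions: 16.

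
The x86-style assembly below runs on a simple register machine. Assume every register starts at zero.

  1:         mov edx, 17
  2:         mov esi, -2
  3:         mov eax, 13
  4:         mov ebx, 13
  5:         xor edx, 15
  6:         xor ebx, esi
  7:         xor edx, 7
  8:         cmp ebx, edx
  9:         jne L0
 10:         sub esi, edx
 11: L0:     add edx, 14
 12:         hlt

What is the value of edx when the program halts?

39

mov edx, 17 → edx=17
mov esi, -2 → esi=-2
mov eax, 13 → eax=13
mov ebx, 13 → ebx=13
xor edx, 15 → edx=17^15=30
xor ebx, esi → ebx=13^(-2)=-13
xor edx, 7 → edx=30^7=25
cmp ebx, edx  (cmp -13,25)
jne L0: taken
add edx, 14 → edx=25+14=39
halt.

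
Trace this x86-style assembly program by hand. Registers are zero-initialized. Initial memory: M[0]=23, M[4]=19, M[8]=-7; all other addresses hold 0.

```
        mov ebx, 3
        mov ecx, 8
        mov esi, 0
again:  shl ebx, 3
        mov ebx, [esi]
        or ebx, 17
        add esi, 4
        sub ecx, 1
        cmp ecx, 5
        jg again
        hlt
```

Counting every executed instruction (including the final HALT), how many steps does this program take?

mov ebx, 3 → ebx=3
mov ecx, 8 → ecx=8
mov esi, 0 → esi=0
shl ebx, 3 → ebx=3<<3=24
mov ebx, [esi] → ebx=M[0]=23
or ebx, 17 → ebx=23|17=23
add esi, 4 → esi=0+4=4
sub ecx, 1 → ecx=8-1=7
cmp ecx, 5  (cmp 7,5)
jg again: taken
shl ebx, 3 → ebx=23<<3=184
mov ebx, [esi] → ebx=M[4]=19
or ebx, 17 → ebx=19|17=19
add esi, 4 → esi=4+4=8
sub ecx, 1 → ecx=7-1=6
cmp ecx, 5  (cmp 6,5)
jg again: taken
shl ebx, 3 → ebx=19<<3=152
mov ebx, [esi] → ebx=M[8]=-7
or ebx, 17 → ebx=(-7)|17=-7
add esi, 4 → esi=8+4=12
sub ecx, 1 → ecx=6-1=5
cmp ecx, 5  (cmp 5,5)
jg again: not taken
halt.
Total executed instructions: 25.

25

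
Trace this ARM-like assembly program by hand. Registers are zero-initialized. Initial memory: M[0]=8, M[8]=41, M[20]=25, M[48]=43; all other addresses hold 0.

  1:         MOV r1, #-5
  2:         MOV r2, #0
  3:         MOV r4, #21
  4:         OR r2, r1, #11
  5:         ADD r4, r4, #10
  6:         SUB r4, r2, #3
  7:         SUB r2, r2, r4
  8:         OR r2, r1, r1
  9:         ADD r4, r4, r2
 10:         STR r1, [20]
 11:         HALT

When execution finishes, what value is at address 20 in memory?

-5

MOV r1, #-5 → r1=-5
MOV r2, #0 → r2=0
MOV r4, #21 → r4=21
OR r2, r1, #11 → r2=(-5)|11=-5
ADD r4, r4, #10 → r4=21+10=31
SUB r4, r2, #3 → r4=(-5)-3=-8
SUB r2, r2, r4 → r2=(-5)-(-8)=3
OR r2, r1, r1 → r2=(-5)|(-5)=-5
ADD r4, r4, r2 → r4=(-8)+(-5)=-13
STR r1, [20] → M[20]=-5
halt.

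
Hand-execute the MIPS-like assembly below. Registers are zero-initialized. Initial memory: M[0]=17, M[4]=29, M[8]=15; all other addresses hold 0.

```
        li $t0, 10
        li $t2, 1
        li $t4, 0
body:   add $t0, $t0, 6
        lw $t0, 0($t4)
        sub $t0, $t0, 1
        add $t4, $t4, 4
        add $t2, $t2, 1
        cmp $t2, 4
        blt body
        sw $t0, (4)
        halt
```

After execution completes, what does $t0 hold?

$t0=10
$t2=1
$t4=0
$t0=10+6=16
$t0=M[0]=17
$t0=17-1=16
$t4=0+4=4
$t2=1+1=2
cmp $t2, 4  (cmp 2,4)
blt body: taken
$t0=16+6=22
$t0=M[4]=29
$t0=29-1=28
$t4=4+4=8
$t2=2+1=3
cmp $t2, 4  (cmp 3,4)
blt body: taken
$t0=28+6=34
$t0=M[8]=15
$t0=15-1=14
$t4=8+4=12
$t2=3+1=4
cmp $t2, 4  (cmp 4,4)
blt body: not taken
sw $t0, (4) → M[4]=14
halt.

14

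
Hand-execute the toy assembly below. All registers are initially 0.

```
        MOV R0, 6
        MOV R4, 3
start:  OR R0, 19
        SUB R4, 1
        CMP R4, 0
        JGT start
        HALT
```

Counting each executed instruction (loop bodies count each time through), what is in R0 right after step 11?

MOV R0, 6 → R0=6
MOV R4, 3 → R4=3
OR R0, 19 → R0=6|19=23
SUB R4, 1 → R4=3-1=2
CMP R4, 0  (cmp 2,0)
JGT start: taken
OR R0, 19 → R0=23|19=23
SUB R4, 1 → R4=2-1=1
CMP R4, 0  (cmp 1,0)
JGT start: taken
OR R0, 19 → R0=23|19=23
After step 11: R0 = 23.

23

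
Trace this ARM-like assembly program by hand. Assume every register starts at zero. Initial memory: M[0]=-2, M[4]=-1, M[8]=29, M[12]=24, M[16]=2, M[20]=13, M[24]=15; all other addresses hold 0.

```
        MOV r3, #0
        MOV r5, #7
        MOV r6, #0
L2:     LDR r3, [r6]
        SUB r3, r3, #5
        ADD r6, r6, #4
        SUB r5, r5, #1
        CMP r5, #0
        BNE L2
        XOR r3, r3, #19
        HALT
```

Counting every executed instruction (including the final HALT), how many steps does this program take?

after MOV r3, #0: r3=0
after MOV r5, #7: r5=7
after MOV r6, #0: r6=0
after LDR r3, [r6]: r3=M[0]=-2
after SUB r3, r3, #5: r3=(-2)-5=-7
after ADD r6, r6, #4: r6=0+4=4
after SUB r5, r5, #1: r5=7-1=6
CMP r5, #0  (cmp 6,0)
BNE L2: taken
after LDR r3, [r6]: r3=M[4]=-1
after SUB r3, r3, #5: r3=(-1)-5=-6
after ADD r6, r6, #4: r6=4+4=8
after SUB r5, r5, #1: r5=6-1=5
CMP r5, #0  (cmp 5,0)
BNE L2: taken
after LDR r3, [r6]: r3=M[8]=29
after SUB r3, r3, #5: r3=29-5=24
after ADD r6, r6, #4: r6=8+4=12
after SUB r5, r5, #1: r5=5-1=4
CMP r5, #0  (cmp 4,0)
BNE L2: taken
after LDR r3, [r6]: r3=M[12]=24
after SUB r3, r3, #5: r3=24-5=19
after ADD r6, r6, #4: r6=12+4=16
after SUB r5, r5, #1: r5=4-1=3
CMP r5, #0  (cmp 3,0)
BNE L2: taken
after LDR r3, [r6]: r3=M[16]=2
after SUB r3, r3, #5: r3=2-5=-3
after ADD r6, r6, #4: r6=16+4=20
after SUB r5, r5, #1: r5=3-1=2
CMP r5, #0  (cmp 2,0)
BNE L2: taken
after LDR r3, [r6]: r3=M[20]=13
after SUB r3, r3, #5: r3=13-5=8
after ADD r6, r6, #4: r6=20+4=24
after SUB r5, r5, #1: r5=2-1=1
CMP r5, #0  (cmp 1,0)
BNE L2: taken
after LDR r3, [r6]: r3=M[24]=15
after SUB r3, r3, #5: r3=15-5=10
after ADD r6, r6, #4: r6=24+4=28
after SUB r5, r5, #1: r5=1-1=0
CMP r5, #0  (cmp 0,0)
BNE L2: not taken
after XOR r3, r3, #19: r3=10^19=25
halt.
Total executed instructions: 47.

47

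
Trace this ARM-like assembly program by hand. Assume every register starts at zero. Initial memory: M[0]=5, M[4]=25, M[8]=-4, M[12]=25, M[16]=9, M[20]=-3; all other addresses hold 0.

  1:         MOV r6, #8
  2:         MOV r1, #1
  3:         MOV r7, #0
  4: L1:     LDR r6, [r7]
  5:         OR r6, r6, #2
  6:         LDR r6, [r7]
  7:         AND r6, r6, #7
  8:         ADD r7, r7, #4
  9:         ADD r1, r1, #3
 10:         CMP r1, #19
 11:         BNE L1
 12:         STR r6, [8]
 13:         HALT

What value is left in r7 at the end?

r6=8
r1=1
r7=0
r6=M[0]=5
r6=5|2=7
r6=M[0]=5
r6=5&7=5
r7=0+4=4
r1=1+3=4
CMP r1, #19  (cmp 4,19)
BNE L1: taken
r6=M[4]=25
r6=25|2=27
r6=M[4]=25
r6=25&7=1
r7=4+4=8
r1=4+3=7
CMP r1, #19  (cmp 7,19)
BNE L1: taken
r6=M[8]=-4
r6=(-4)|2=-2
r6=M[8]=-4
r6=(-4)&7=4
r7=8+4=12
r1=7+3=10
CMP r1, #19  (cmp 10,19)
BNE L1: taken
r6=M[12]=25
r6=25|2=27
r6=M[12]=25
r6=25&7=1
r7=12+4=16
r1=10+3=13
CMP r1, #19  (cmp 13,19)
BNE L1: taken
r6=M[16]=9
r6=9|2=11
r6=M[16]=9
r6=9&7=1
r7=16+4=20
r1=13+3=16
CMP r1, #19  (cmp 16,19)
BNE L1: taken
r6=M[20]=-3
r6=(-3)|2=-1
r6=M[20]=-3
r6=(-3)&7=5
r7=20+4=24
r1=16+3=19
CMP r1, #19  (cmp 19,19)
BNE L1: not taken
STR r6, [8] → M[8]=5
halt.

24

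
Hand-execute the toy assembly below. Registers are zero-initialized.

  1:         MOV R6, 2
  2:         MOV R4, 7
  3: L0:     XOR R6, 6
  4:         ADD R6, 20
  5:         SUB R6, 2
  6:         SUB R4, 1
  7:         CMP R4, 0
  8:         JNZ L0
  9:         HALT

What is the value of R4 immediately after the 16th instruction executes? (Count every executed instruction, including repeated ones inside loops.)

5

MOV R6, 2 → R6=2
MOV R4, 7 → R4=7
XOR R6, 6 → R6=2^6=4
ADD R6, 20 → R6=4+20=24
SUB R6, 2 → R6=24-2=22
SUB R4, 1 → R4=7-1=6
CMP R4, 0  (cmp 6,0)
JNZ L0: taken
XOR R6, 6 → R6=22^6=16
ADD R6, 20 → R6=16+20=36
SUB R6, 2 → R6=36-2=34
SUB R4, 1 → R4=6-1=5
CMP R4, 0  (cmp 5,0)
JNZ L0: taken
XOR R6, 6 → R6=34^6=36
ADD R6, 20 → R6=36+20=56
After step 16: R4 = 5.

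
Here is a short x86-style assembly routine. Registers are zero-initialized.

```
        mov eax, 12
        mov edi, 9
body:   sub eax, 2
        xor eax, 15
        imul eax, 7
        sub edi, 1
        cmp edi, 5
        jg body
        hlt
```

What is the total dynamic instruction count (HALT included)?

27

eax=12
edi=9
eax=12-2=10
eax=10^15=5
eax=5*7=35
edi=9-1=8
cmp edi, 5  (cmp 8,5)
jg body: taken
eax=35-2=33
eax=33^15=46
eax=46*7=322
edi=8-1=7
cmp edi, 5  (cmp 7,5)
jg body: taken
eax=322-2=320
eax=320^15=335
eax=335*7=2345
edi=7-1=6
cmp edi, 5  (cmp 6,5)
jg body: taken
eax=2345-2=2343
eax=2343^15=2344
eax=2344*7=16408
edi=6-1=5
cmp edi, 5  (cmp 5,5)
jg body: not taken
halt.
Total executed instructions: 27.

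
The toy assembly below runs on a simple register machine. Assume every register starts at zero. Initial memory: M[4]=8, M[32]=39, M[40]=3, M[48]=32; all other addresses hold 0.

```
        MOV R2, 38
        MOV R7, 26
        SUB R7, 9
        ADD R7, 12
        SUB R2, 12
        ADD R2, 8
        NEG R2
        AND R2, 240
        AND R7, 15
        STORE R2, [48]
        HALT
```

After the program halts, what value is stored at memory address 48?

208

R2=38
R7=26
R7=26-9=17
R7=17+12=29
R2=38-12=26
R2=26+8=34
R2=-(34)=-34
R2=(-34)&240=208
R7=29&15=13
STORE R2, [48] → M[48]=208
halt.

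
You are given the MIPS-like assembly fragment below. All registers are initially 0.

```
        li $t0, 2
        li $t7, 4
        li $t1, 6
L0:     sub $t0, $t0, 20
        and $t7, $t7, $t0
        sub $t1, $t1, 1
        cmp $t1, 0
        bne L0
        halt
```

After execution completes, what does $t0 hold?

-118

li $t0, 2 → $t0=2
li $t7, 4 → $t7=4
li $t1, 6 → $t1=6
sub $t0, $t0, 20 → $t0=2-20=-18
and $t7, $t7, $t0 → $t7=4&(-18)=4
sub $t1, $t1, 1 → $t1=6-1=5
cmp $t1, 0  (cmp 5,0)
bne L0: taken
sub $t0, $t0, 20 → $t0=(-18)-20=-38
and $t7, $t7, $t0 → $t7=4&(-38)=0
sub $t1, $t1, 1 → $t1=5-1=4
cmp $t1, 0  (cmp 4,0)
bne L0: taken
sub $t0, $t0, 20 → $t0=(-38)-20=-58
and $t7, $t7, $t0 → $t7=0&(-58)=0
sub $t1, $t1, 1 → $t1=4-1=3
cmp $t1, 0  (cmp 3,0)
bne L0: taken
sub $t0, $t0, 20 → $t0=(-58)-20=-78
and $t7, $t7, $t0 → $t7=0&(-78)=0
sub $t1, $t1, 1 → $t1=3-1=2
cmp $t1, 0  (cmp 2,0)
bne L0: taken
sub $t0, $t0, 20 → $t0=(-78)-20=-98
and $t7, $t7, $t0 → $t7=0&(-98)=0
sub $t1, $t1, 1 → $t1=2-1=1
cmp $t1, 0  (cmp 1,0)
bne L0: taken
sub $t0, $t0, 20 → $t0=(-98)-20=-118
and $t7, $t7, $t0 → $t7=0&(-118)=0
sub $t1, $t1, 1 → $t1=1-1=0
cmp $t1, 0  (cmp 0,0)
bne L0: not taken
halt.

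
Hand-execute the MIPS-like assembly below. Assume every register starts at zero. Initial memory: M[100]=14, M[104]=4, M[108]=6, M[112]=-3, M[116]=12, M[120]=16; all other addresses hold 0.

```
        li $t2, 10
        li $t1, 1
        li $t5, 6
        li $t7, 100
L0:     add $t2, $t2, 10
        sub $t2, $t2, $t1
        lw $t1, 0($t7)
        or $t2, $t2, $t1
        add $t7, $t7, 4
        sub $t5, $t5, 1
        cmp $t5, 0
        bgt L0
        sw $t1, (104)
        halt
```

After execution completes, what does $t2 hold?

26

li $t2, 10 → $t2=10
li $t1, 1 → $t1=1
li $t5, 6 → $t5=6
li $t7, 100 → $t7=100
add $t2, $t2, 10 → $t2=10+10=20
sub $t2, $t2, $t1 → $t2=20-1=19
lw $t1, 0($t7) → $t1=M[100]=14
or $t2, $t2, $t1 → $t2=19|14=31
add $t7, $t7, 4 → $t7=100+4=104
sub $t5, $t5, 1 → $t5=6-1=5
cmp $t5, 0  (cmp 5,0)
bgt L0: taken
add $t2, $t2, 10 → $t2=31+10=41
sub $t2, $t2, $t1 → $t2=41-14=27
lw $t1, 0($t7) → $t1=M[104]=4
or $t2, $t2, $t1 → $t2=27|4=31
add $t7, $t7, 4 → $t7=104+4=108
sub $t5, $t5, 1 → $t5=5-1=4
cmp $t5, 0  (cmp 4,0)
bgt L0: taken
add $t2, $t2, 10 → $t2=31+10=41
sub $t2, $t2, $t1 → $t2=41-4=37
lw $t1, 0($t7) → $t1=M[108]=6
or $t2, $t2, $t1 → $t2=37|6=39
add $t7, $t7, 4 → $t7=108+4=112
sub $t5, $t5, 1 → $t5=4-1=3
cmp $t5, 0  (cmp 3,0)
bgt L0: taken
add $t2, $t2, 10 → $t2=39+10=49
sub $t2, $t2, $t1 → $t2=49-6=43
lw $t1, 0($t7) → $t1=M[112]=-3
or $t2, $t2, $t1 → $t2=43|(-3)=-1
add $t7, $t7, 4 → $t7=112+4=116
sub $t5, $t5, 1 → $t5=3-1=2
cmp $t5, 0  (cmp 2,0)
bgt L0: taken
add $t2, $t2, 10 → $t2=(-1)+10=9
sub $t2, $t2, $t1 → $t2=9-(-3)=12
lw $t1, 0($t7) → $t1=M[116]=12
or $t2, $t2, $t1 → $t2=12|12=12
add $t7, $t7, 4 → $t7=116+4=120
sub $t5, $t5, 1 → $t5=2-1=1
cmp $t5, 0  (cmp 1,0)
bgt L0: taken
add $t2, $t2, 10 → $t2=12+10=22
sub $t2, $t2, $t1 → $t2=22-12=10
lw $t1, 0($t7) → $t1=M[120]=16
or $t2, $t2, $t1 → $t2=10|16=26
add $t7, $t7, 4 → $t7=120+4=124
sub $t5, $t5, 1 → $t5=1-1=0
cmp $t5, 0  (cmp 0,0)
bgt L0: not taken
sw $t1, (104) → M[104]=16
halt.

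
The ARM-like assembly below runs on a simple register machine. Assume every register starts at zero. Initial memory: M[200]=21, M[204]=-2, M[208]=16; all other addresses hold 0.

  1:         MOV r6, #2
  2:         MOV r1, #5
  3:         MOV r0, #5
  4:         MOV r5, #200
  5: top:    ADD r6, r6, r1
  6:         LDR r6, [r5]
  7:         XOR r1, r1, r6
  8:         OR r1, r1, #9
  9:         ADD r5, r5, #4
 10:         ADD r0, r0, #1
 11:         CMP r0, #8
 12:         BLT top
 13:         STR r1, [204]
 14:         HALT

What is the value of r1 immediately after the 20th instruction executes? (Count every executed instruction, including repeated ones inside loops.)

-17

r6=2
r1=5
r0=5
r5=200
r6=2+5=7
r6=M[200]=21
r1=5^21=16
r1=16|9=25
r5=200+4=204
r0=5+1=6
CMP r0, #8  (cmp 6,8)
BLT top: taken
r6=21+25=46
r6=M[204]=-2
r1=25^(-2)=-25
r1=(-25)|9=-17
r5=204+4=208
r0=6+1=7
CMP r0, #8  (cmp 7,8)
BLT top: taken
After step 20: r1 = -17.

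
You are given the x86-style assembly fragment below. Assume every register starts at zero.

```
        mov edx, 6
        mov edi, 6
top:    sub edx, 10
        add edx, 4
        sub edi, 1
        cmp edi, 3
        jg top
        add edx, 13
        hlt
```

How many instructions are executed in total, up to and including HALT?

19

after mov edx, 6: edx=6
after mov edi, 6: edi=6
after sub edx, 10: edx=6-10=-4
after add edx, 4: edx=(-4)+4=0
after sub edi, 1: edi=6-1=5
cmp edi, 3  (cmp 5,3)
jg top: taken
after sub edx, 10: edx=0-10=-10
after add edx, 4: edx=(-10)+4=-6
after sub edi, 1: edi=5-1=4
cmp edi, 3  (cmp 4,3)
jg top: taken
after sub edx, 10: edx=(-6)-10=-16
after add edx, 4: edx=(-16)+4=-12
after sub edi, 1: edi=4-1=3
cmp edi, 3  (cmp 3,3)
jg top: not taken
after add edx, 13: edx=(-12)+13=1
halt.
Total executed instructions: 19.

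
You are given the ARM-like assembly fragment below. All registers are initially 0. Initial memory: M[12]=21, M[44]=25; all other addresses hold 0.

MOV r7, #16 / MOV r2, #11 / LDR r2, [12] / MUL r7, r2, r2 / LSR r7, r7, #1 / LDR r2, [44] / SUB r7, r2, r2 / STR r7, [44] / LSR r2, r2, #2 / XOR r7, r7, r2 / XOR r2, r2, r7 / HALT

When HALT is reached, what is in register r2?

0

after MOV r7, #16: r7=16
after MOV r2, #11: r2=11
after LDR r2, [12]: r2=M[12]=21
after MUL r7, r2, r2: r7=21*21=441
after LSR r7, r7, #1: r7=441>>1=220
after LDR r2, [44]: r2=M[44]=25
after SUB r7, r2, r2: r7=25-25=0
STR r7, [44] → M[44]=0
after LSR r2, r2, #2: r2=25>>2=6
after XOR r7, r7, r2: r7=0^6=6
after XOR r2, r2, r7: r2=6^6=0
halt.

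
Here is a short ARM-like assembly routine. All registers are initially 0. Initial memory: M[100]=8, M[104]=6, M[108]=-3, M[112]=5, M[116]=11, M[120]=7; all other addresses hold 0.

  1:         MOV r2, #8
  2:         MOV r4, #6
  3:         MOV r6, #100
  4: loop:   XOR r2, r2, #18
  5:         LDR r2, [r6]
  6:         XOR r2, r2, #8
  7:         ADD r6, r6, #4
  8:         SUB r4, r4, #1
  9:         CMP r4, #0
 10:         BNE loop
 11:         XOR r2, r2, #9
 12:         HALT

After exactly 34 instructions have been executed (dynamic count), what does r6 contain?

r2=8
r4=6
r6=100
r2=8^18=26
r2=M[100]=8
r2=8^8=0
r6=100+4=104
r4=6-1=5
CMP r4, #0  (cmp 5,0)
BNE loop: taken
r2=0^18=18
r2=M[104]=6
r2=6^8=14
r6=104+4=108
r4=5-1=4
CMP r4, #0  (cmp 4,0)
BNE loop: taken
r2=14^18=28
r2=M[108]=-3
r2=(-3)^8=-11
r6=108+4=112
r4=4-1=3
CMP r4, #0  (cmp 3,0)
BNE loop: taken
r2=(-11)^18=-25
r2=M[112]=5
r2=5^8=13
r6=112+4=116
r4=3-1=2
CMP r4, #0  (cmp 2,0)
BNE loop: taken
r2=13^18=31
r2=M[116]=11
r2=11^8=3
After step 34: r6 = 116.

116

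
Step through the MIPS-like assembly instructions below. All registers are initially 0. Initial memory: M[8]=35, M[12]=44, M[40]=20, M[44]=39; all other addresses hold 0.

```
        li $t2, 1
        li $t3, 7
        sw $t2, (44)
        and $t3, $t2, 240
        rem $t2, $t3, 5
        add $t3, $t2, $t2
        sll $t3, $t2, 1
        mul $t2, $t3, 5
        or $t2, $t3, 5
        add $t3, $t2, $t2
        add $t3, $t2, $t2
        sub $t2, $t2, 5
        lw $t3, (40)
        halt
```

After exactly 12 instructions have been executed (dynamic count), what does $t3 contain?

10

after li $t2, 1: $t2=1
after li $t3, 7: $t3=7
sw $t2, (44) → M[44]=1
after and $t3, $t2, 240: $t3=1&240=0
after rem $t2, $t3, 5: $t2=0%5=0
after add $t3, $t2, $t2: $t3=0+0=0
after sll $t3, $t2, 1: $t3=0<<1=0
after mul $t2, $t3, 5: $t2=0*5=0
after or $t2, $t3, 5: $t2=0|5=5
after add $t3, $t2, $t2: $t3=5+5=10
after add $t3, $t2, $t2: $t3=5+5=10
after sub $t2, $t2, 5: $t2=5-5=0
After step 12: $t3 = 10.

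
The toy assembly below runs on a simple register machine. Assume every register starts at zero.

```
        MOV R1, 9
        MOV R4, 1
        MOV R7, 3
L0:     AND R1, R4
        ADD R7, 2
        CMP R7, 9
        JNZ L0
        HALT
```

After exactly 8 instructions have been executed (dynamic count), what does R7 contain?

MOV R1, 9 → R1=9
MOV R4, 1 → R4=1
MOV R7, 3 → R7=3
AND R1, R4 → R1=9&1=1
ADD R7, 2 → R7=3+2=5
CMP R7, 9  (cmp 5,9)
JNZ L0: taken
AND R1, R4 → R1=1&1=1
After step 8: R7 = 5.

5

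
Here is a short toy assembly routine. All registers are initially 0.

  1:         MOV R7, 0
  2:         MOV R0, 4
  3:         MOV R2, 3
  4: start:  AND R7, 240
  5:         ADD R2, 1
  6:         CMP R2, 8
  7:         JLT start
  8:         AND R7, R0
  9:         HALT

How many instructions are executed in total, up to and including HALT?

R7=0
R0=4
R2=3
R7=0&240=0
R2=3+1=4
CMP R2, 8  (cmp 4,8)
JLT start: taken
R7=0&240=0
R2=4+1=5
CMP R2, 8  (cmp 5,8)
JLT start: taken
R7=0&240=0
R2=5+1=6
CMP R2, 8  (cmp 6,8)
JLT start: taken
R7=0&240=0
R2=6+1=7
CMP R2, 8  (cmp 7,8)
JLT start: taken
R7=0&240=0
R2=7+1=8
CMP R2, 8  (cmp 8,8)
JLT start: not taken
R7=0&4=0
halt.
Total executed instructions: 25.

25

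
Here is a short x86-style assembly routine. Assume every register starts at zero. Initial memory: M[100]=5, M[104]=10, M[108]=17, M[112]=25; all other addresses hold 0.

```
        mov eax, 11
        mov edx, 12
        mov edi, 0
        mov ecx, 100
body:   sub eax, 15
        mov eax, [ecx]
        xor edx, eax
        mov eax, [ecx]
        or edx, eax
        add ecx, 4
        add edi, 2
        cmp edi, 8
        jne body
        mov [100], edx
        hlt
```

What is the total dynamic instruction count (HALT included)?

42

eax=11
edx=12
edi=0
ecx=100
eax=11-15=-4
eax=M[100]=5
edx=12^5=9
eax=M[100]=5
edx=9|5=13
ecx=100+4=104
edi=0+2=2
cmp edi, 8  (cmp 2,8)
jne body: taken
eax=5-15=-10
eax=M[104]=10
edx=13^10=7
eax=M[104]=10
edx=7|10=15
ecx=104+4=108
edi=2+2=4
cmp edi, 8  (cmp 4,8)
jne body: taken
eax=10-15=-5
eax=M[108]=17
edx=15^17=30
eax=M[108]=17
edx=30|17=31
ecx=108+4=112
edi=4+2=6
cmp edi, 8  (cmp 6,8)
jne body: taken
eax=17-15=2
eax=M[112]=25
edx=31^25=6
eax=M[112]=25
edx=6|25=31
ecx=112+4=116
edi=6+2=8
cmp edi, 8  (cmp 8,8)
jne body: not taken
mov [100], edx → M[100]=31
halt.
Total executed instructions: 42.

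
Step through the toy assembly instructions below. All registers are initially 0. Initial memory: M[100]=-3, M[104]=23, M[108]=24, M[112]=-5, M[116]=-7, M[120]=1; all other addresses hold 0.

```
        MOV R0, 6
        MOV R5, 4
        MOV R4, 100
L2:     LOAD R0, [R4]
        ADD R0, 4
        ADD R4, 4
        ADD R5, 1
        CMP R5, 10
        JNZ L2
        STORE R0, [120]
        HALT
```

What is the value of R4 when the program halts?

R0=6
R5=4
R4=100
R0=M[100]=-3
R0=(-3)+4=1
R4=100+4=104
R5=4+1=5
CMP R5, 10  (cmp 5,10)
JNZ L2: taken
R0=M[104]=23
R0=23+4=27
R4=104+4=108
R5=5+1=6
CMP R5, 10  (cmp 6,10)
JNZ L2: taken
R0=M[108]=24
R0=24+4=28
R4=108+4=112
R5=6+1=7
CMP R5, 10  (cmp 7,10)
JNZ L2: taken
R0=M[112]=-5
R0=(-5)+4=-1
R4=112+4=116
R5=7+1=8
CMP R5, 10  (cmp 8,10)
JNZ L2: taken
R0=M[116]=-7
R0=(-7)+4=-3
R4=116+4=120
R5=8+1=9
CMP R5, 10  (cmp 9,10)
JNZ L2: taken
R0=M[120]=1
R0=1+4=5
R4=120+4=124
R5=9+1=10
CMP R5, 10  (cmp 10,10)
JNZ L2: not taken
STORE R0, [120] → M[120]=5
halt.

124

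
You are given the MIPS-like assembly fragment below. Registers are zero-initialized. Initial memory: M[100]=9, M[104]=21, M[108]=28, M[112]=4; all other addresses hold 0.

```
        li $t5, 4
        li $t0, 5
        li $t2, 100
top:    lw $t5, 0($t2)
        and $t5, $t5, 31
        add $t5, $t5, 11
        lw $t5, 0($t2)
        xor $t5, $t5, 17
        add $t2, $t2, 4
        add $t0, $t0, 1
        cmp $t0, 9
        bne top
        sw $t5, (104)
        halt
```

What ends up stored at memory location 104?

li $t5, 4 → $t5=4
li $t0, 5 → $t0=5
li $t2, 100 → $t2=100
lw $t5, 0($t2) → $t5=M[100]=9
and $t5, $t5, 31 → $t5=9&31=9
add $t5, $t5, 11 → $t5=9+11=20
lw $t5, 0($t2) → $t5=M[100]=9
xor $t5, $t5, 17 → $t5=9^17=24
add $t2, $t2, 4 → $t2=100+4=104
add $t0, $t0, 1 → $t0=5+1=6
cmp $t0, 9  (cmp 6,9)
bne top: taken
lw $t5, 0($t2) → $t5=M[104]=21
and $t5, $t5, 31 → $t5=21&31=21
add $t5, $t5, 11 → $t5=21+11=32
lw $t5, 0($t2) → $t5=M[104]=21
xor $t5, $t5, 17 → $t5=21^17=4
add $t2, $t2, 4 → $t2=104+4=108
add $t0, $t0, 1 → $t0=6+1=7
cmp $t0, 9  (cmp 7,9)
bne top: taken
lw $t5, 0($t2) → $t5=M[108]=28
and $t5, $t5, 31 → $t5=28&31=28
add $t5, $t5, 11 → $t5=28+11=39
lw $t5, 0($t2) → $t5=M[108]=28
xor $t5, $t5, 17 → $t5=28^17=13
add $t2, $t2, 4 → $t2=108+4=112
add $t0, $t0, 1 → $t0=7+1=8
cmp $t0, 9  (cmp 8,9)
bne top: taken
lw $t5, 0($t2) → $t5=M[112]=4
and $t5, $t5, 31 → $t5=4&31=4
add $t5, $t5, 11 → $t5=4+11=15
lw $t5, 0($t2) → $t5=M[112]=4
xor $t5, $t5, 17 → $t5=4^17=21
add $t2, $t2, 4 → $t2=112+4=116
add $t0, $t0, 1 → $t0=8+1=9
cmp $t0, 9  (cmp 9,9)
bne top: not taken
sw $t5, (104) → M[104]=21
halt.

21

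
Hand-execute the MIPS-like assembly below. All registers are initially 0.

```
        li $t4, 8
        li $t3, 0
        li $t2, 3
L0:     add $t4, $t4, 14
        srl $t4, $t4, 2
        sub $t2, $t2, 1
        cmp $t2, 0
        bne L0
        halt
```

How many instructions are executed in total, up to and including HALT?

19

li $t4, 8 → $t4=8
li $t3, 0 → $t3=0
li $t2, 3 → $t2=3
add $t4, $t4, 14 → $t4=8+14=22
srl $t4, $t4, 2 → $t4=22>>2=5
sub $t2, $t2, 1 → $t2=3-1=2
cmp $t2, 0  (cmp 2,0)
bne L0: taken
add $t4, $t4, 14 → $t4=5+14=19
srl $t4, $t4, 2 → $t4=19>>2=4
sub $t2, $t2, 1 → $t2=2-1=1
cmp $t2, 0  (cmp 1,0)
bne L0: taken
add $t4, $t4, 14 → $t4=4+14=18
srl $t4, $t4, 2 → $t4=18>>2=4
sub $t2, $t2, 1 → $t2=1-1=0
cmp $t2, 0  (cmp 0,0)
bne L0: not taken
halt.
Total executed instructions: 19.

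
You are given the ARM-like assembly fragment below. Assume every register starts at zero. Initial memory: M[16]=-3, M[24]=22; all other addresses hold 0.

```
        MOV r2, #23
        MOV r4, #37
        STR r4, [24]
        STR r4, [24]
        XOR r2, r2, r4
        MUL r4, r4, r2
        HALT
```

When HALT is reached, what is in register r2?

r2=23
r4=37
STR r4, [24] → M[24]=37
STR r4, [24] → M[24]=37
r2=23^37=50
r4=37*50=1850
halt.

50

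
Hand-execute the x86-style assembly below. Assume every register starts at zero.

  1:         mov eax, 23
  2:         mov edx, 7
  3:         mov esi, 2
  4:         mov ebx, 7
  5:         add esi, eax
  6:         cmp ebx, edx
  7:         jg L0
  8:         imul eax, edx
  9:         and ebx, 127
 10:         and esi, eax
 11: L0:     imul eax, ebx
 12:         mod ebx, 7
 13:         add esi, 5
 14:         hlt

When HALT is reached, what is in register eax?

1127

mov eax, 23 → eax=23
mov edx, 7 → edx=7
mov esi, 2 → esi=2
mov ebx, 7 → ebx=7
add esi, eax → esi=2+23=25
cmp ebx, edx  (cmp 7,7)
jg L0: not taken
imul eax, edx → eax=23*7=161
and ebx, 127 → ebx=7&127=7
and esi, eax → esi=25&161=1
imul eax, ebx → eax=161*7=1127
mod ebx, 7 → ebx=7%7=0
add esi, 5 → esi=1+5=6
halt.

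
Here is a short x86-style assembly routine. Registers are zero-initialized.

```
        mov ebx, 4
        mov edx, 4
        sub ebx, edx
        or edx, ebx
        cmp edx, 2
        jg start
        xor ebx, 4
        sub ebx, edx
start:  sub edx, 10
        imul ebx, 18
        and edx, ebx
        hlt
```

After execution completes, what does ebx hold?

0

after mov ebx, 4: ebx=4
after mov edx, 4: edx=4
after sub ebx, edx: ebx=4-4=0
after or edx, ebx: edx=4|0=4
cmp edx, 2  (cmp 4,2)
jg start: taken
after sub edx, 10: edx=4-10=-6
after imul ebx, 18: ebx=0*18=0
after and edx, ebx: edx=(-6)&0=0
halt.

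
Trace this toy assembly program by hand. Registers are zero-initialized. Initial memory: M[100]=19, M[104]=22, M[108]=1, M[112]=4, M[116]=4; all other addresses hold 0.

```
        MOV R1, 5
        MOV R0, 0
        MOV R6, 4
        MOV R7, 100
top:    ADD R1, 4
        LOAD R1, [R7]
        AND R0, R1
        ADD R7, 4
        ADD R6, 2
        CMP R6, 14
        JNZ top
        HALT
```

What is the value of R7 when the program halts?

MOV R1, 5 → R1=5
MOV R0, 0 → R0=0
MOV R6, 4 → R6=4
MOV R7, 100 → R7=100
ADD R1, 4 → R1=5+4=9
LOAD R1, [R7] → R1=M[100]=19
AND R0, R1 → R0=0&19=0
ADD R7, 4 → R7=100+4=104
ADD R6, 2 → R6=4+2=6
CMP R6, 14  (cmp 6,14)
JNZ top: taken
ADD R1, 4 → R1=19+4=23
LOAD R1, [R7] → R1=M[104]=22
AND R0, R1 → R0=0&22=0
ADD R7, 4 → R7=104+4=108
ADD R6, 2 → R6=6+2=8
CMP R6, 14  (cmp 8,14)
JNZ top: taken
ADD R1, 4 → R1=22+4=26
LOAD R1, [R7] → R1=M[108]=1
AND R0, R1 → R0=0&1=0
ADD R7, 4 → R7=108+4=112
ADD R6, 2 → R6=8+2=10
CMP R6, 14  (cmp 10,14)
JNZ top: taken
ADD R1, 4 → R1=1+4=5
LOAD R1, [R7] → R1=M[112]=4
AND R0, R1 → R0=0&4=0
ADD R7, 4 → R7=112+4=116
ADD R6, 2 → R6=10+2=12
CMP R6, 14  (cmp 12,14)
JNZ top: taken
ADD R1, 4 → R1=4+4=8
LOAD R1, [R7] → R1=M[116]=4
AND R0, R1 → R0=0&4=0
ADD R7, 4 → R7=116+4=120
ADD R6, 2 → R6=12+2=14
CMP R6, 14  (cmp 14,14)
JNZ top: not taken
halt.

120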